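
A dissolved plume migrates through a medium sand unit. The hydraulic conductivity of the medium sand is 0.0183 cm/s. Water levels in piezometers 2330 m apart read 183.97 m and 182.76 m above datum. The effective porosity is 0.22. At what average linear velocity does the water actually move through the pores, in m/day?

0.0373

Convert K: 0.0183 cm/s × 864 = 15.81 m/day.
Hydraulic gradient i = (183.97 − 182.76) / 2330 = 1.21 / 2330 = 0.0005193.
Darcy flux q = K · i = 15.81 × 0.0005193 = 0.008211 m/day.
Seepage velocity v = q / n_e = 0.008211 / 0.22 = 0.03732 m/day.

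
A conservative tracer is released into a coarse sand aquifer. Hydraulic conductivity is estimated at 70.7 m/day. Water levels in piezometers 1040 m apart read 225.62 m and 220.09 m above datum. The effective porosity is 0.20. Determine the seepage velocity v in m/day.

1.88

Hydraulic gradient i = (225.62 − 220.09) / 1040 = 5.53 / 1040 = 0.005317.
Darcy flux q = K · i = 70.70 × 0.005317 = 0.3759 m/day.
Seepage velocity v = q / n_e = 0.3759 / 0.20 = 1.880 m/day.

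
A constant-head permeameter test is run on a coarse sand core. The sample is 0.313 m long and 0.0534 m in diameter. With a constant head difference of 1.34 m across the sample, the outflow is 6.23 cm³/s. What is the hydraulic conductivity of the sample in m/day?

56.1

Cross-sectional area A = π·(d/2)² = π × (0.0534/2)² = 0.002240 m².
Convert discharge: 6.23 cm³/s = 6.230e-06 m³/s.
Darcy's law rearranged: K = Q·L / (A·Δh) = 6.230e-06 × 0.313 / (0.002240 × 1.34) = 0.0006498 m/s = 56.14 m/day.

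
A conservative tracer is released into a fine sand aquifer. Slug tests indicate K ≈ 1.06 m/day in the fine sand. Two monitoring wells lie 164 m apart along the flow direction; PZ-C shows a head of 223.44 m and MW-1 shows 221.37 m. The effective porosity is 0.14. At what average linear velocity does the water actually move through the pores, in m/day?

0.0956

Hydraulic gradient i = (223.44 − 221.37) / 164 = 2.07 / 164 = 0.01262.
Darcy flux q = K · i = 1.060 × 0.01262 = 0.01338 m/day.
Seepage velocity v = q / n_e = 0.01338 / 0.14 = 0.09557 m/day.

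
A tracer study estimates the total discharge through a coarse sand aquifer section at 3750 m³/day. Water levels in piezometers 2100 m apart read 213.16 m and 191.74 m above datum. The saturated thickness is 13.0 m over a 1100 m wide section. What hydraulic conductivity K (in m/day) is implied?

25.7

Cross-sectional area A = 1100 × 13.0 = 14300 m².
Hydraulic gradient i = (213.16 − 191.74) / 2100 = 21.42 / 2100 = 0.01020.
From Q = K·A·i, K = Q / (A·i) = 3750 / (14300 × 0.01020) = 25.71 m/day.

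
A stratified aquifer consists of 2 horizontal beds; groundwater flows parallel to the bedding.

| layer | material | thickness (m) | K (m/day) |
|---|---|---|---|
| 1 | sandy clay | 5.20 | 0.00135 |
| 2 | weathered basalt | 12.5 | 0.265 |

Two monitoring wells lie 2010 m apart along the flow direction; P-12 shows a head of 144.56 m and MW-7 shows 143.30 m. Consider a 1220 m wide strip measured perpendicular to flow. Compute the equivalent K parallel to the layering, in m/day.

0.188

Flow is parallel to layering, so each bed carries its own Darcy discharge and the transmissivities add.
Σ(K_i·b_i) = 0.00135×5.20 + 0.265×12.5 = 3.320 m²/day.
Total thickness b = 17.70 m, so K_eq = Σ(K_i·b_i)/b = 0.1875 m/day.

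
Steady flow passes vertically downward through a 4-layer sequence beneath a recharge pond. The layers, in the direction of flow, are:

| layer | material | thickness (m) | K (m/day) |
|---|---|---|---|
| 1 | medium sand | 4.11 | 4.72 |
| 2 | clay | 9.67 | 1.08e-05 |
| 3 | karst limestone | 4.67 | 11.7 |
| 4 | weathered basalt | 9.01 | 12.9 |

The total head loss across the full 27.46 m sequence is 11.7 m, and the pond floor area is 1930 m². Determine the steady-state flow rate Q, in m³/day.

Flow is perpendicular to layering, so the layers act in series and the equivalent K is the thickness-weighted harmonic mean.
Total thickness L = 4.11 + 9.67 + 4.67 + 9.01 = 27.46 m.
Σ(b_i/K_i) = 4.11/4.72 + 9.67/1.08e-05 + 4.67/11.7 + 9.01/12.9 = 8.954e+05 d.
K_eq = L / Σ(b_i/K_i) = 27.46 / 8.954e+05 = 3.067e-05 m/day.
Q = K_eq · A · (Δh/L) = 3.067e-05 × 1930 × (11.7/27.46) = 0.02522 m³/day.

0.0252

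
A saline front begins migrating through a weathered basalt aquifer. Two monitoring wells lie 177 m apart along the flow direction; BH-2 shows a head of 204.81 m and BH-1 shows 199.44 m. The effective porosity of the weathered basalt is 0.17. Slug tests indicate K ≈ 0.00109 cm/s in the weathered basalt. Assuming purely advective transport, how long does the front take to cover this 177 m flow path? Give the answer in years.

Convert K: 0.00109 cm/s × 864 = 0.9418 m/day.
Hydraulic gradient i = (204.81 − 199.44) / 177 = 5.37 / 177 = 0.03034.
Darcy flux q = K · i = 0.9418 × 0.03034 = 0.02857 m/day.
Seepage velocity v = q / n_e = 0.02857 / 0.17 = 0.1681 m/day.
Travel time t = L / v = 177 / 0.1681 = 1053 days = 2.883 years.

2.88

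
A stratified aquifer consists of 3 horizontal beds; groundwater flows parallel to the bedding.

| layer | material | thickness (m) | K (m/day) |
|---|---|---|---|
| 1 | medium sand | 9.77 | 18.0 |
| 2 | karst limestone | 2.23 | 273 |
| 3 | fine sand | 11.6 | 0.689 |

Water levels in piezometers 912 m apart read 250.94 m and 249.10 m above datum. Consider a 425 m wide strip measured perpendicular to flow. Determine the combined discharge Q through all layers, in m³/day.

680

Flow is parallel to layering, so each bed carries its own Darcy discharge and the transmissivities add.
Σ(K_i·b_i) = 18.0×9.77 + 273×2.23 + 0.689×11.6 = 792.6 m²/day.
Hydraulic gradient i = (250.94 − 249.10) / 912 = 1.84 / 912 = 0.002018.
Q = Σ(K_i·b_i) · W · i = 792.6 × 425 × 0.002018 = 679.7 m³/day.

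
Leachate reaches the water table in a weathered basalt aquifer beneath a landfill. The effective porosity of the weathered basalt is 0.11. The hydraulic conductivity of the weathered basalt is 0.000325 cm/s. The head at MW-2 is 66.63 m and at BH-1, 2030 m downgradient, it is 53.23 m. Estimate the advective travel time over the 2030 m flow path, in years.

Convert K: 0.000325 cm/s × 864 = 0.2808 m/day.
Hydraulic gradient i = (66.63 − 53.23) / 2030 = 13.4 / 2030 = 0.006601.
Darcy flux q = K · i = 0.2808 × 0.006601 = 0.001854 m/day.
Seepage velocity v = q / n_e = 0.001854 / 0.11 = 0.01685 m/day.
Travel time t = L / v = 2030 / 0.01685 = 1.205e+05 days = 329.8 years.

330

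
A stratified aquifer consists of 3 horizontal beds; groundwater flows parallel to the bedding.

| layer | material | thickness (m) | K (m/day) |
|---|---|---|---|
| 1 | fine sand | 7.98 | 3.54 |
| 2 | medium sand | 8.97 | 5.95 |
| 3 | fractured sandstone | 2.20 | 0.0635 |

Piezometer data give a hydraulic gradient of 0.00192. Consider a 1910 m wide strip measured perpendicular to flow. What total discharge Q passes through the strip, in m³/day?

300

Flow is parallel to layering, so each bed carries its own Darcy discharge and the transmissivities add.
Σ(K_i·b_i) = 3.54×7.98 + 5.95×8.97 + 0.0635×2.20 = 81.76 m²/day.
Hydraulic gradient i = 0.00192.
Q = Σ(K_i·b_i) · W · i = 81.76 × 1910 × 0.001920 = 299.8 m³/day.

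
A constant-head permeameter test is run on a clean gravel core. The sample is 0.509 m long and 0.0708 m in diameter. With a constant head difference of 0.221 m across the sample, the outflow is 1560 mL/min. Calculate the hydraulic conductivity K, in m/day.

1310

Cross-sectional area A = π·(d/2)² = π × (0.0708/2)² = 0.003937 m².
Convert discharge: 1560 mL/min = 2.600e-05 m³/s.
Darcy's law rearranged: K = Q·L / (A·Δh) = 2.600e-05 × 0.509 / (0.003937 × 0.221) = 0.01521 m/s = 1314 m/day.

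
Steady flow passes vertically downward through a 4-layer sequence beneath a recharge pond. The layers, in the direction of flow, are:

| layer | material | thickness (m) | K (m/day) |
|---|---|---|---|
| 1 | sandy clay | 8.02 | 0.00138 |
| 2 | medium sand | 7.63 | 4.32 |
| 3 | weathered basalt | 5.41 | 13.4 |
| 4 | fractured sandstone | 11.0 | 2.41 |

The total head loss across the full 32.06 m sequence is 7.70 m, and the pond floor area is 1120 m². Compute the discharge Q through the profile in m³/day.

Flow is perpendicular to layering, so the layers act in series and the equivalent K is the thickness-weighted harmonic mean.
Total thickness L = 8.02 + 7.63 + 5.41 + 11.0 = 32.06 m.
Σ(b_i/K_i) = 8.02/0.00138 + 7.63/4.32 + 5.41/13.4 + 11.0/2.41 = 5818 d.
K_eq = L / Σ(b_i/K_i) = 32.06 / 5818 = 0.005510 m/day.
Q = K_eq · A · (Δh/L) = 0.005510 × 1120 × (7.70/32.06) = 1.482 m³/day.

1.48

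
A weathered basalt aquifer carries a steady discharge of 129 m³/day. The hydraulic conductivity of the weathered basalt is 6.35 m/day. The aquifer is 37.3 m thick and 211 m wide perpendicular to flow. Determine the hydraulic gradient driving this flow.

Cross-sectional area A = 211 × 37.3 = 7870 m².
From Q = K·A·i, i = Q / (K·A) = 129 / (6.350 × 7870) = 0.002581.

0.00258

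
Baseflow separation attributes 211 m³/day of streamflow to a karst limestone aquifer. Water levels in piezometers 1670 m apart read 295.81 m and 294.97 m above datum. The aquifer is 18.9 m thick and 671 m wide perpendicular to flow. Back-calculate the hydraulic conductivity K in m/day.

33.1

Cross-sectional area A = 671 × 18.9 = 12682 m².
Hydraulic gradient i = (295.81 − 294.97) / 1670 = 0.84 / 1670 = 0.0005030.
From Q = K·A·i, K = Q / (A·i) = 211 / (12682 × 0.0005030) = 33.08 m/day.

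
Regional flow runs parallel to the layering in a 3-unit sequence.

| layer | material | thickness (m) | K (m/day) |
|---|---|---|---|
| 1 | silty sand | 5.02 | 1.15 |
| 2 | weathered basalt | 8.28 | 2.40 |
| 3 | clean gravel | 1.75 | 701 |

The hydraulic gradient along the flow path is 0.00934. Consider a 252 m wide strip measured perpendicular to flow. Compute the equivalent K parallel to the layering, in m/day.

83.2

Flow is parallel to layering, so each bed carries its own Darcy discharge and the transmissivities add.
Σ(K_i·b_i) = 1.15×5.02 + 2.40×8.28 + 701×1.75 = 1252 m²/day.
Total thickness b = 15.05 m, so K_eq = Σ(K_i·b_i)/b = 83.22 m/day.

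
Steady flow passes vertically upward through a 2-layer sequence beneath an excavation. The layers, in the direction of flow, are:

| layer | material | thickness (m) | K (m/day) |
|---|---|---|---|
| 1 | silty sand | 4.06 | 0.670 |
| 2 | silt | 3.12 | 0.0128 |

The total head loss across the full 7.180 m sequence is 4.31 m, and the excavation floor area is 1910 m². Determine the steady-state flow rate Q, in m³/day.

Flow is perpendicular to layering, so the layers act in series and the equivalent K is the thickness-weighted harmonic mean.
Total thickness L = 4.06 + 3.12 = 7.180 m.
Σ(b_i/K_i) = 4.06/0.670 + 3.12/0.0128 = 249.8 d.
K_eq = L / Σ(b_i/K_i) = 7.180 / 249.8 = 0.02874 m/day.
Q = K_eq · A · (Δh/L) = 0.02874 × 1910 × (4.31/7.180) = 32.95 m³/day.

33.0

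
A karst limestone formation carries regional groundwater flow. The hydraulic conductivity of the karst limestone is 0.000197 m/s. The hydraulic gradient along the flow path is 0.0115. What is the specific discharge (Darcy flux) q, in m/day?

Convert K: 0.000197 m/s × 86400 = 17.02 m/day.
Hydraulic gradient i = 0.0115.
Specific discharge q = K · i = 17.02 × 0.01150 = 0.1957 m/day.

0.196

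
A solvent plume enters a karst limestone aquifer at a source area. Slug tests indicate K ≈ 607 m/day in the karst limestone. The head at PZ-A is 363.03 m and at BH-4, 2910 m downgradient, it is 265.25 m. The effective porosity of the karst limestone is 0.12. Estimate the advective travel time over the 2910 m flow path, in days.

17.1

Hydraulic gradient i = (363.03 − 265.25) / 2910 = 97.78 / 2910 = 0.03360.
Darcy flux q = K · i = 607.0 × 0.03360 = 20.40 m/day.
Seepage velocity v = q / n_e = 20.40 / 0.12 = 170.0 m/day.
Travel time t = L / v = 2910 / 170.0 = 17.12 days.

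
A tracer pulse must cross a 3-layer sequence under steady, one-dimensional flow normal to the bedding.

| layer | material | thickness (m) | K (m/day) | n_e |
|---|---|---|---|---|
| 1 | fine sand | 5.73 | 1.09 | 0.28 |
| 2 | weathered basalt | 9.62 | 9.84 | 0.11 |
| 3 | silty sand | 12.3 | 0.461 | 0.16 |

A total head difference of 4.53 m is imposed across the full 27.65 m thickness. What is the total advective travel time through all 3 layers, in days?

33.6

With flow normal to the layers, continuity requires the same specific discharge q through every layer.
Σ(b_i/K_i) = 5.73/1.09 + 9.62/9.84 + 12.3/0.461 = 32.92 d.
q = Δh / Σ(b_i/K_i) = 4.53 / 32.92 = 0.1376 m/day.
In each layer the seepage velocity is v_i = q/n_i, so the layer transit time is t_i = b_i·n_i / q:
  layer 1 (fine sand): t_1 = 5.73 × 0.28 / 0.1376 = 11.66 d
  layer 2 (weathered basalt): t_2 = 9.62 × 0.11 / 0.1376 = 7.689 d
  layer 3 (silty sand): t_3 = 12.3 × 0.16 / 0.1376 = 14.30 d
Total t = Σ t_i = 33.65 days.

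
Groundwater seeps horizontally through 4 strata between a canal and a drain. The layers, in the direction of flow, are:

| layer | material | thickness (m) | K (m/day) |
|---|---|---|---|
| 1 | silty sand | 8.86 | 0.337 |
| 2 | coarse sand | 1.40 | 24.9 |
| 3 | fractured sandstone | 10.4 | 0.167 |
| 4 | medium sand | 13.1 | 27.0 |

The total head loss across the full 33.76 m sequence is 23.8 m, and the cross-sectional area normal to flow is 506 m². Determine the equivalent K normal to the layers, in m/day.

0.379

Flow is perpendicular to layering, so the layers act in series and the equivalent K is the thickness-weighted harmonic mean.
Total thickness L = 8.86 + 1.40 + 10.4 + 13.1 = 33.76 m.
Σ(b_i/K_i) = 8.86/0.337 + 1.40/24.9 + 10.4/0.167 + 13.1/27.0 = 89.11 d.
K_eq = L / Σ(b_i/K_i) = 33.76 / 89.11 = 0.3789 m/day.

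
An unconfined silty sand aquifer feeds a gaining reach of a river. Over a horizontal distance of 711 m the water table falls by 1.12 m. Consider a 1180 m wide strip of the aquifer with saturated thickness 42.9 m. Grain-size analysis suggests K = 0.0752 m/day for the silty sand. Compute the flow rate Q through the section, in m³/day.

6.00

Cross-sectional area A = 1180 × 42.9 = 50622 m².
Hydraulic gradient i = Δh / L = 1.12 / 711 = 0.001575.
Darcy's law: Q = K · A · i = 0.07520 × 50622 × 0.001575 = 5.997 m³/day.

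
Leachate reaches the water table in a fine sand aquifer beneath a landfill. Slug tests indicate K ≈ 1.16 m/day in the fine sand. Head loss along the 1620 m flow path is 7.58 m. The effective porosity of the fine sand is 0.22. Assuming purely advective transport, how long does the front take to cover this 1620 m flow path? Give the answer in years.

Hydraulic gradient i = Δh / L = 7.58 / 1620 = 0.004679.
Darcy flux q = K · i = 1.160 × 0.004679 = 0.005428 m/day.
Seepage velocity v = q / n_e = 0.005428 / 0.22 = 0.02467 m/day.
Travel time t = L / v = 1620 / 0.02467 = 65664 days = 179.8 years.

180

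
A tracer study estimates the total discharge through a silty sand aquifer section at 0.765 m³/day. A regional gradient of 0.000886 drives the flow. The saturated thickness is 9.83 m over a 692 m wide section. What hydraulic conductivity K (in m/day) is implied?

Cross-sectional area A = 692 × 9.83 = 6802 m².
Hydraulic gradient i = 0.000886.
From Q = K·A·i, K = Q / (A·i) = 0.765 / (6802 × 0.0008860) = 0.1269 m/day.

0.127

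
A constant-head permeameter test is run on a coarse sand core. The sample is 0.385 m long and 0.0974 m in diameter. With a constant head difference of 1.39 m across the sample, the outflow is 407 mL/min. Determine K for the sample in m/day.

Cross-sectional area A = π·(d/2)² = π × (0.0974/2)² = 0.007451 m².
Convert discharge: 407 mL/min = 6.783e-06 m³/s.
Darcy's law rearranged: K = Q·L / (A·Δh) = 6.783e-06 × 0.385 / (0.007451 × 1.39) = 0.0002522 m/s = 21.79 m/day.

21.8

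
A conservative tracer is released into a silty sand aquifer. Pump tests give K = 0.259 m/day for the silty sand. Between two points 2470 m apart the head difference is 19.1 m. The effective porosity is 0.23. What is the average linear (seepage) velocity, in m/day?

Hydraulic gradient i = Δh / L = 19.1 / 2470 = 0.007733.
Darcy flux q = K · i = 0.2590 × 0.007733 = 0.002003 m/day.
Seepage velocity v = q / n_e = 0.002003 / 0.23 = 0.008708 m/day.

0.00871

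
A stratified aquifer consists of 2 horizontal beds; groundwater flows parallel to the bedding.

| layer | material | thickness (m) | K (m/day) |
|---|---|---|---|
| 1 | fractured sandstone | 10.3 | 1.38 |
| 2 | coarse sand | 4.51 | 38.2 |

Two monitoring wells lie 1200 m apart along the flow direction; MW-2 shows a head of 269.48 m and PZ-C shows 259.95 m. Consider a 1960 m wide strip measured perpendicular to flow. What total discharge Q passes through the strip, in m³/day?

2900

Flow is parallel to layering, so each bed carries its own Darcy discharge and the transmissivities add.
Σ(K_i·b_i) = 1.38×10.3 + 38.2×4.51 = 186.5 m²/day.
Hydraulic gradient i = (269.48 − 259.95) / 1200 = 9.53 / 1200 = 0.007942.
Q = Σ(K_i·b_i) · W · i = 186.5 × 1960 × 0.007942 = 2903 m³/day.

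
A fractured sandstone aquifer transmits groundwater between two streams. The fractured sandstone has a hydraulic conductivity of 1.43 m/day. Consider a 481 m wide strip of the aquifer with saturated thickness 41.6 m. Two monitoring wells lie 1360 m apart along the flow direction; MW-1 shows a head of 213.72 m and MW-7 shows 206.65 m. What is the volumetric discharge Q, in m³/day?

149

Cross-sectional area A = 481 × 41.6 = 20010 m².
Hydraulic gradient i = (213.72 − 206.65) / 1360 = 7.07 / 1360 = 0.005199.
Darcy's law: Q = K · A · i = 1.430 × 20010 × 0.005199 = 148.7 m³/day.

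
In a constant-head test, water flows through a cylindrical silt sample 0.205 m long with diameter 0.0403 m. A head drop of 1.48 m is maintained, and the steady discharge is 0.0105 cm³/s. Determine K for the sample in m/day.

Cross-sectional area A = π·(d/2)² = π × (0.0403/2)² = 0.001276 m².
Convert discharge: 0.0105 cm³/s = 1.050e-08 m³/s.
Darcy's law rearranged: K = Q·L / (A·Δh) = 1.050e-08 × 0.205 / (0.001276 × 1.48) = 1.140e-06 m/s = 0.09851 m/day.

0.0985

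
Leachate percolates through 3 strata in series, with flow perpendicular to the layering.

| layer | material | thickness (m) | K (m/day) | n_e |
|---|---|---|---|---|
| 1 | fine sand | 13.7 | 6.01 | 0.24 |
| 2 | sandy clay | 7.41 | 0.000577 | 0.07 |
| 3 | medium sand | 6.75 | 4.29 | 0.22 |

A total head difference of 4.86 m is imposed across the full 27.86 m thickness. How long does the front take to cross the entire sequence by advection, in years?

With flow normal to the layers, continuity requires the same specific discharge q through every layer.
Σ(b_i/K_i) = 13.7/6.01 + 7.41/0.000577 + 6.75/4.29 = 12846 d.
q = Δh / Σ(b_i/K_i) = 4.86 / 12846 = 0.0003783 m/day.
In each layer the seepage velocity is v_i = q/n_i, so the layer transit time is t_i = b_i·n_i / q:
  layer 1 (fine sand): t_1 = 13.7 × 0.24 / 0.0003783 = 8691 d
  layer 2 (sandy clay): t_2 = 7.41 × 0.07 / 0.0003783 = 1371 d
  layer 3 (medium sand): t_3 = 6.75 × 0.22 / 0.0003783 = 3925 d
Total t = Σ t_i = 13987 days = 38.29 years.

38.3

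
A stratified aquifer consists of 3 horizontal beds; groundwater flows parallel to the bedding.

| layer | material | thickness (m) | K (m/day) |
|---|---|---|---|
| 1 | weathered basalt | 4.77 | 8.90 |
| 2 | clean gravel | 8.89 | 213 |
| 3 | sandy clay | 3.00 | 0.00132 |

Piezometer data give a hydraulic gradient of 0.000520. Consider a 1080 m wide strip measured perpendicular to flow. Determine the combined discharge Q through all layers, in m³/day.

Flow is parallel to layering, so each bed carries its own Darcy discharge and the transmissivities add.
Σ(K_i·b_i) = 8.90×4.77 + 213×8.89 + 0.00132×3.00 = 1936 m²/day.
Hydraulic gradient i = 0.000520.
Q = Σ(K_i·b_i) · W · i = 1936 × 1080 × 0.0005200 = 1087 m³/day.

1090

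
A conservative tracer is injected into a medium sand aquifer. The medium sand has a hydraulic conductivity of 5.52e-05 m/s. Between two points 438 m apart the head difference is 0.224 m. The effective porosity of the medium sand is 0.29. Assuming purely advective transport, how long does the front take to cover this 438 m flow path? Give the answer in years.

143

Convert K: 5.52e-05 m/s × 86400 = 4.769 m/day.
Hydraulic gradient i = Δh / L = 0.224 / 438 = 0.0005114.
Darcy flux q = K · i = 4.769 × 0.0005114 = 0.002439 m/day.
Seepage velocity v = q / n_e = 0.002439 / 0.29 = 0.008411 m/day.
Travel time t = L / v = 438 / 0.008411 = 52077 days = 142.6 years.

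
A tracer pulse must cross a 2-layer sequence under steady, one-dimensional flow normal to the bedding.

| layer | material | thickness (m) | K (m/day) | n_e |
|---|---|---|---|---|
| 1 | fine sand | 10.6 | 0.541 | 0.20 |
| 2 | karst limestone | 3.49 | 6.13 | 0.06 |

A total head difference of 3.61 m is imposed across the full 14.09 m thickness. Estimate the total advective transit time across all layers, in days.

With flow normal to the layers, continuity requires the same specific discharge q through every layer.
Σ(b_i/K_i) = 10.6/0.541 + 3.49/6.13 = 20.16 d.
q = Δh / Σ(b_i/K_i) = 3.61 / 20.16 = 0.1790 m/day.
In each layer the seepage velocity is v_i = q/n_i, so the layer transit time is t_i = b_i·n_i / q:
  layer 1 (fine sand): t_1 = 10.6 × 0.20 / 0.1790 = 11.84 d
  layer 2 (karst limestone): t_2 = 3.49 × 0.06 / 0.1790 = 1.170 d
Total t = Σ t_i = 13.01 days.

13.0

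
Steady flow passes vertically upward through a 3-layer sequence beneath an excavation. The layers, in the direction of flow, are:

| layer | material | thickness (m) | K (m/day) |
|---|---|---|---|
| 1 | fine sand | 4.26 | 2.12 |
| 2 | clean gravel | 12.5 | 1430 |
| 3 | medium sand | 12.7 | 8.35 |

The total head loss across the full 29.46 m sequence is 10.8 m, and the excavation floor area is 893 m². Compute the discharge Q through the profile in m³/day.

2730

Flow is perpendicular to layering, so the layers act in series and the equivalent K is the thickness-weighted harmonic mean.
Total thickness L = 4.26 + 12.5 + 12.7 = 29.46 m.
Σ(b_i/K_i) = 4.26/2.12 + 12.5/1430 + 12.7/8.35 = 3.539 d.
K_eq = L / Σ(b_i/K_i) = 29.46 / 3.539 = 8.324 m/day.
Q = K_eq · A · (Δh/L) = 8.324 × 893 × (10.8/29.46) = 2725 m³/day.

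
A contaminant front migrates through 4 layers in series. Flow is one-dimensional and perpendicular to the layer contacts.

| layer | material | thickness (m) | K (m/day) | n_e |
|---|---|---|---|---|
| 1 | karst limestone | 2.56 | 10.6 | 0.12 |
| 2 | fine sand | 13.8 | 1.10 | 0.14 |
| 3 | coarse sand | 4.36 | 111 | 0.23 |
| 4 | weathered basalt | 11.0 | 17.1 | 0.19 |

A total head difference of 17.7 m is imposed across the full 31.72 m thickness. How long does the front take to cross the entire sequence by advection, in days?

4.06

With flow normal to the layers, continuity requires the same specific discharge q through every layer.
Σ(b_i/K_i) = 2.56/10.6 + 13.8/1.10 + 4.36/111 + 11.0/17.1 = 13.47 d.
q = Δh / Σ(b_i/K_i) = 17.7 / 13.47 = 1.314 m/day.
In each layer the seepage velocity is v_i = q/n_i, so the layer transit time is t_i = b_i·n_i / q:
  layer 1 (karst limestone): t_1 = 2.56 × 0.12 / 1.314 = 0.2338 d
  layer 2 (fine sand): t_2 = 13.8 × 0.14 / 1.314 = 1.470 d
  layer 3 (coarse sand): t_3 = 4.36 × 0.23 / 1.314 = 0.7631 d
  layer 4 (weathered basalt): t_4 = 11.0 × 0.19 / 1.314 = 1.590 d
Total t = Σ t_i = 4.058 days.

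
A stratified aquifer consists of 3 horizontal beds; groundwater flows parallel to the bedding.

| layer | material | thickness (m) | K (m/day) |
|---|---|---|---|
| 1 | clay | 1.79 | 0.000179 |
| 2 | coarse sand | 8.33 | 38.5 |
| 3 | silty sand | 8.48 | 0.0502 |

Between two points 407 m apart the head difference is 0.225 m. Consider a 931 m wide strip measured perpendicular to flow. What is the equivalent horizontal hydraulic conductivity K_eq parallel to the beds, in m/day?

Flow is parallel to layering, so each bed carries its own Darcy discharge and the transmissivities add.
Σ(K_i·b_i) = 0.000179×1.79 + 38.5×8.33 + 0.0502×8.48 = 321.1 m²/day.
Total thickness b = 18.60 m, so K_eq = Σ(K_i·b_i)/b = 17.27 m/day.

17.3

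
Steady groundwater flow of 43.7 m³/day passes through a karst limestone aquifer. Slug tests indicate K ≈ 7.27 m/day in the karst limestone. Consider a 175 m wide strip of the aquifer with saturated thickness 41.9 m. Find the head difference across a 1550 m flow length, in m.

1.27

Cross-sectional area A = 175 × 41.9 = 7332 m².
From Q = K·A·i, i = Q / (K·A) = 43.7 / (7.270 × 7332) = 0.0008198.
Head loss Δh = i · L = 0.0008198 × 1550 = 1.271 m.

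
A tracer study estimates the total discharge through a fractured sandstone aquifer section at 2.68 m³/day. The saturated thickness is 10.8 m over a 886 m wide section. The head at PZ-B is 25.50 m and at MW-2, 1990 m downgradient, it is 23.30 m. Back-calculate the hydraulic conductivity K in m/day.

Cross-sectional area A = 886 × 10.8 = 9569 m².
Hydraulic gradient i = (25.50 − 23.30) / 1990 = 2.2 / 1990 = 0.001106.
From Q = K·A·i, K = Q / (A·i) = 2.68 / (9569 × 0.001106) = 0.2533 m/day.

0.253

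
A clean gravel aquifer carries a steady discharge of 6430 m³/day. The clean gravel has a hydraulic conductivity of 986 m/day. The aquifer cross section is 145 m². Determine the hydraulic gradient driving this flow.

0.0450

From Q = K·A·i, i = Q / (K·A) = 6430 / (986.0 × 145.0) = 0.04497.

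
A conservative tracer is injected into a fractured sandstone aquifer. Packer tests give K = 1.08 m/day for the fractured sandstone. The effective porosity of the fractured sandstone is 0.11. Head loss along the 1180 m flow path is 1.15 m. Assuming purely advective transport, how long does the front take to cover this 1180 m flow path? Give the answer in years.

Hydraulic gradient i = Δh / L = 1.15 / 1180 = 0.0009746.
Darcy flux q = K · i = 1.080 × 0.0009746 = 0.001053 m/day.
Seepage velocity v = q / n_e = 0.001053 / 0.11 = 0.009569 m/day.
Travel time t = L / v = 1180 / 0.009569 = 1.233e+05 days = 337.6 years.

338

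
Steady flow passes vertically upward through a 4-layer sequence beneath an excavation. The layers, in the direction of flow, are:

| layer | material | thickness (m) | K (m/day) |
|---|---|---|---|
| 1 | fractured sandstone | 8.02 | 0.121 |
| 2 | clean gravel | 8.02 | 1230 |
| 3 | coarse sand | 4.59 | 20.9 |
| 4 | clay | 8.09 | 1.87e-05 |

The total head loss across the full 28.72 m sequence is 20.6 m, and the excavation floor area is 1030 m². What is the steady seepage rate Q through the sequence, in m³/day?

0.0490

Flow is perpendicular to layering, so the layers act in series and the equivalent K is the thickness-weighted harmonic mean.
Total thickness L = 8.02 + 8.02 + 4.59 + 8.09 = 28.72 m.
Σ(b_i/K_i) = 8.02/0.121 + 8.02/1230 + 4.59/20.9 + 8.09/1.87e-05 = 4.327e+05 d.
K_eq = L / Σ(b_i/K_i) = 28.72 / 4.327e+05 = 6.638e-05 m/day.
Q = K_eq · A · (Δh/L) = 6.638e-05 × 1030 × (20.6/28.72) = 0.04904 m³/day.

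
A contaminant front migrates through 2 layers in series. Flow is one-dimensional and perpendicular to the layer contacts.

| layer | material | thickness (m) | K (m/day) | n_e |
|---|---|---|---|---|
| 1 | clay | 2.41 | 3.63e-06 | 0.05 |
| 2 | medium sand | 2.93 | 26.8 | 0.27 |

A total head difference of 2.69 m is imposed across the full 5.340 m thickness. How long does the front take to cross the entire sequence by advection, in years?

With flow normal to the layers, continuity requires the same specific discharge q through every layer.
Σ(b_i/K_i) = 2.41/3.63e-06 + 2.93/26.8 = 6.639e+05 d.
q = Δh / Σ(b_i/K_i) = 2.69 / 6.639e+05 = 4.052e-06 m/day.
In each layer the seepage velocity is v_i = q/n_i, so the layer transit time is t_i = b_i·n_i / q:
  layer 1 (clay): t_1 = 2.41 × 0.05 / 4.052e-06 = 29740 d
  layer 2 (medium sand): t_2 = 2.93 × 0.27 / 4.052e-06 = 1.952e+05 d
Total t = Σ t_i = 2.250e+05 days = 616.0 years.

616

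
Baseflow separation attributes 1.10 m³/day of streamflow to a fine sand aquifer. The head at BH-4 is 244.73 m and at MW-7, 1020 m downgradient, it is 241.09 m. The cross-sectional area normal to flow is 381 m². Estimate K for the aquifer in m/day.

Hydraulic gradient i = (244.73 − 241.09) / 1020 = 3.64 / 1020 = 0.003569.
From Q = K·A·i, K = Q / (A·i) = 1.10 / (381.0 × 0.003569) = 0.8090 m/day.

0.809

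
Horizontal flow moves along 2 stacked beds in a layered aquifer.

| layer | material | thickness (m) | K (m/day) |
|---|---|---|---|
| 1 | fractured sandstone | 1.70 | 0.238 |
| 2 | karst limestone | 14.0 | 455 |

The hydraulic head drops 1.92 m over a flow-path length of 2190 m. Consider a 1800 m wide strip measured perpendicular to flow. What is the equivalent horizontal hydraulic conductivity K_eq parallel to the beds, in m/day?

406

Flow is parallel to layering, so each bed carries its own Darcy discharge and the transmissivities add.
Σ(K_i·b_i) = 0.238×1.70 + 455×14.0 = 6370 m²/day.
Total thickness b = 15.70 m, so K_eq = Σ(K_i·b_i)/b = 405.8 m/day.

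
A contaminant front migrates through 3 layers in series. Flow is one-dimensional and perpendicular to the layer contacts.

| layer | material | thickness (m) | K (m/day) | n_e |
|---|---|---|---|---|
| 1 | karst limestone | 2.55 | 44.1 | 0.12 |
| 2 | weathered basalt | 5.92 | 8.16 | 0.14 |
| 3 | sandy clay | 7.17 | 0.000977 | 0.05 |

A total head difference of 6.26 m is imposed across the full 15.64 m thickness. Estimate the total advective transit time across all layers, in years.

With flow normal to the layers, continuity requires the same specific discharge q through every layer.
Σ(b_i/K_i) = 2.55/44.1 + 5.92/8.16 + 7.17/0.000977 = 7340 d.
q = Δh / Σ(b_i/K_i) = 6.26 / 7340 = 0.0008529 m/day.
In each layer the seepage velocity is v_i = q/n_i, so the layer transit time is t_i = b_i·n_i / q:
  layer 1 (karst limestone): t_1 = 2.55 × 0.12 / 0.0008529 = 358.8 d
  layer 2 (weathered basalt): t_2 = 5.92 × 0.14 / 0.0008529 = 971.7 d
  layer 3 (sandy clay): t_3 = 7.17 × 0.05 / 0.0008529 = 420.3 d
Total t = Σ t_i = 1751 days = 4.794 years.

4.79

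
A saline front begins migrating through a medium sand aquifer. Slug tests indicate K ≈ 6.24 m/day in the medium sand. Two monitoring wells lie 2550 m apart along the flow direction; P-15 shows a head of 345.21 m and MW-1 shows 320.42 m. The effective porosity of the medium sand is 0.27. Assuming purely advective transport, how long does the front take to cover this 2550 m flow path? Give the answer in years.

31.1

Hydraulic gradient i = (345.21 − 320.42) / 2550 = 24.79 / 2550 = 0.009722.
Darcy flux q = K · i = 6.240 × 0.009722 = 0.06066 m/day.
Seepage velocity v = q / n_e = 0.06066 / 0.27 = 0.2247 m/day.
Travel time t = L / v = 2550 / 0.2247 = 11350 days = 31.07 years.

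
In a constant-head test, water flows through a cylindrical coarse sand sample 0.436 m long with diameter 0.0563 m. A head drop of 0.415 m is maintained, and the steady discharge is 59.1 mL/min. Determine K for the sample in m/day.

Cross-sectional area A = π·(d/2)² = π × (0.0563/2)² = 0.002489 m².
Convert discharge: 59.1 mL/min = 9.850e-07 m³/s.
Darcy's law rearranged: K = Q·L / (A·Δh) = 9.850e-07 × 0.436 / (0.002489 × 0.415) = 0.0004157 m/s = 35.92 m/day.

35.9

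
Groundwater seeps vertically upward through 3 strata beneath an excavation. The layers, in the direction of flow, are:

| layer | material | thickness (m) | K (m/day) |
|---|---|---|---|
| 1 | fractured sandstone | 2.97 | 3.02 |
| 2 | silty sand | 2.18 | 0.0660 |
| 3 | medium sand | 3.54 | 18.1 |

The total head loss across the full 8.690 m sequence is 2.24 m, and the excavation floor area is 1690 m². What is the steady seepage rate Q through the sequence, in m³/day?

Flow is perpendicular to layering, so the layers act in series and the equivalent K is the thickness-weighted harmonic mean.
Total thickness L = 2.97 + 2.18 + 3.54 = 8.690 m.
Σ(b_i/K_i) = 2.97/3.02 + 2.18/0.0660 + 3.54/18.1 = 34.21 d.
K_eq = L / Σ(b_i/K_i) = 8.690 / 34.21 = 0.2540 m/day.
Q = K_eq · A · (Δh/L) = 0.2540 × 1690 × (2.24/8.690) = 110.7 m³/day.

111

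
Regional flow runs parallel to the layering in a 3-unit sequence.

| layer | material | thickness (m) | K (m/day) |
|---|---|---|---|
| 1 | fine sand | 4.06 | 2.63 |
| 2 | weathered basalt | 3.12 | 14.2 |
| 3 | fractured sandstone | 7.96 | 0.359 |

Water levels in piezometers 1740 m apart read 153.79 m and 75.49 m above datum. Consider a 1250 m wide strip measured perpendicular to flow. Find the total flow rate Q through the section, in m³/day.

Flow is parallel to layering, so each bed carries its own Darcy discharge and the transmissivities add.
Σ(K_i·b_i) = 2.63×4.06 + 14.2×3.12 + 0.359×7.96 = 57.84 m²/day.
Hydraulic gradient i = (153.79 − 75.49) / 1740 = 78.3 / 1740 = 0.04500.
Q = Σ(K_i·b_i) · W · i = 57.84 × 1250 × 0.04500 = 3253 m³/day.

3250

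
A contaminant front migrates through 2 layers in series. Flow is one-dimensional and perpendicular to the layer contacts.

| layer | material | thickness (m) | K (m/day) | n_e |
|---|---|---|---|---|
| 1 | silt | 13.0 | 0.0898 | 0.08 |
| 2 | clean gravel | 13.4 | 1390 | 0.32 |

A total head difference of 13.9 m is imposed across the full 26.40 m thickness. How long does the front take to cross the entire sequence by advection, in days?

With flow normal to the layers, continuity requires the same specific discharge q through every layer.
Σ(b_i/K_i) = 13.0/0.0898 + 13.4/1390 = 144.8 d.
q = Δh / Σ(b_i/K_i) = 13.9 / 144.8 = 0.09601 m/day.
In each layer the seepage velocity is v_i = q/n_i, so the layer transit time is t_i = b_i·n_i / q:
  layer 1 (silt): t_1 = 13.0 × 0.08 / 0.09601 = 10.83 d
  layer 2 (clean gravel): t_2 = 13.4 × 0.32 / 0.09601 = 44.66 d
Total t = Σ t_i = 55.49 days.

55.5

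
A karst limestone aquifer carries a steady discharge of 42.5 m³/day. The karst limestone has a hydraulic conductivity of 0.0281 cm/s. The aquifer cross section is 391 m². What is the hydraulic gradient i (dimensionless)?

Convert K: 0.0281 cm/s × 864 = 24.28 m/day.
From Q = K·A·i, i = Q / (K·A) = 42.5 / (24.28 × 391.0) = 0.004477.

0.00448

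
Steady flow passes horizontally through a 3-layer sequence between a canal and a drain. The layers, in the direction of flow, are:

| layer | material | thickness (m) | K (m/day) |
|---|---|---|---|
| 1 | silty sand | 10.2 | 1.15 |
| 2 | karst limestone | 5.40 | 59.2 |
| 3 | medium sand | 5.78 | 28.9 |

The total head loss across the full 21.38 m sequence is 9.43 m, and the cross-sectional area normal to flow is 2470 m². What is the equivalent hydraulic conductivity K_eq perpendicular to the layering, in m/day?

Flow is perpendicular to layering, so the layers act in series and the equivalent K is the thickness-weighted harmonic mean.
Total thickness L = 10.2 + 5.40 + 5.78 = 21.38 m.
Σ(b_i/K_i) = 10.2/1.15 + 5.40/59.2 + 5.78/28.9 = 9.161 d.
K_eq = L / Σ(b_i/K_i) = 21.38 / 9.161 = 2.334 m/day.

2.33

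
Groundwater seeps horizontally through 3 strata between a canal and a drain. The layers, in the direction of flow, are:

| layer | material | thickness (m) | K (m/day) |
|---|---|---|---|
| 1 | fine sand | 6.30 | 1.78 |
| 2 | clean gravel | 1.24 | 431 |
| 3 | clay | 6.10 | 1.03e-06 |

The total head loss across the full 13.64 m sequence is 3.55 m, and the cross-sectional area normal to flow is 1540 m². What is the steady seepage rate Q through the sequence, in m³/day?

Flow is perpendicular to layering, so the layers act in series and the equivalent K is the thickness-weighted harmonic mean.
Total thickness L = 6.30 + 1.24 + 6.10 = 13.64 m.
Σ(b_i/K_i) = 6.30/1.78 + 1.24/431 + 6.10/1.03e-06 = 5.922e+06 d.
K_eq = L / Σ(b_i/K_i) = 13.64 / 5.922e+06 = 2.303e-06 m/day.
Q = K_eq · A · (Δh/L) = 2.303e-06 × 1540 × (3.55/13.64) = 0.0009231 m³/day.

0.000923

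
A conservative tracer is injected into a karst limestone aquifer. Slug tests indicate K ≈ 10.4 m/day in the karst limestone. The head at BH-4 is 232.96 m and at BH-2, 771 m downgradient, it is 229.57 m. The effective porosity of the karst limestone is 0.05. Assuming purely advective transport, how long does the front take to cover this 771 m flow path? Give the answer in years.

Hydraulic gradient i = (232.96 − 229.57) / 771 = 3.39 / 771 = 0.004397.
Darcy flux q = K · i = 10.40 × 0.004397 = 0.04573 m/day.
Seepage velocity v = q / n_e = 0.04573 / 0.05 = 0.9146 m/day.
Travel time t = L / v = 771 / 0.9146 = 843.0 days = 2.308 years.

2.31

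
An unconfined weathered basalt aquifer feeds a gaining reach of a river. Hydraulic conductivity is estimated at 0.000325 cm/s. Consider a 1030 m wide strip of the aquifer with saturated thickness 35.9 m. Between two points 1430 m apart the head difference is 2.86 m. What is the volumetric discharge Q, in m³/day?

Convert K: 0.000325 cm/s × 864 = 0.2808 m/day.
Cross-sectional area A = 1030 × 35.9 = 36977 m².
Hydraulic gradient i = Δh / L = 2.86 / 1430 = 0.002000.
Darcy's law: Q = K · A · i = 0.2808 × 36977 × 0.002000 = 20.77 m³/day.

20.8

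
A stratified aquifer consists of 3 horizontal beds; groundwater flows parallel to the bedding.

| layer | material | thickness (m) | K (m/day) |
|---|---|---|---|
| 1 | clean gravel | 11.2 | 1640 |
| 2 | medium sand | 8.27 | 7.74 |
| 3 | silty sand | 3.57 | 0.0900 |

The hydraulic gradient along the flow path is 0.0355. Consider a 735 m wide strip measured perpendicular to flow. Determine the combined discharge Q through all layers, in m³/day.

Flow is parallel to layering, so each bed carries its own Darcy discharge and the transmissivities add.
Σ(K_i·b_i) = 1640×11.2 + 7.74×8.27 + 0.0900×3.57 = 18432 m²/day.
Hydraulic gradient i = 0.0355.
Q = Σ(K_i·b_i) · W · i = 18432 × 735 × 0.03550 = 4.809e+05 m³/day.

481000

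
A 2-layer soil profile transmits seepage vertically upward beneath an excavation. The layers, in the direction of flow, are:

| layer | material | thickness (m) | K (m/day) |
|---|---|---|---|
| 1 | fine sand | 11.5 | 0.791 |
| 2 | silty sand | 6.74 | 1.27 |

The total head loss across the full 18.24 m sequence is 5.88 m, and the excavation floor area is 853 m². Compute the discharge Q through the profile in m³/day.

253

Flow is perpendicular to layering, so the layers act in series and the equivalent K is the thickness-weighted harmonic mean.
Total thickness L = 11.5 + 6.74 = 18.24 m.
Σ(b_i/K_i) = 11.5/0.791 + 6.74/1.27 = 19.85 d.
K_eq = L / Σ(b_i/K_i) = 18.24 / 19.85 = 0.9191 m/day.
Q = K_eq · A · (Δh/L) = 0.9191 × 853 × (5.88/18.24) = 252.7 m³/day.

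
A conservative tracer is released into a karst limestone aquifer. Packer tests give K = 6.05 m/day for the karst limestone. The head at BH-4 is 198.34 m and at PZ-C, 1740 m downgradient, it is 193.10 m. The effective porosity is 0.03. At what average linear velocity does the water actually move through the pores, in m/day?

0.607

Hydraulic gradient i = (198.34 − 193.10) / 1740 = 5.24 / 1740 = 0.003011.
Darcy flux q = K · i = 6.050 × 0.003011 = 0.01822 m/day.
Seepage velocity v = q / n_e = 0.01822 / 0.03 = 0.6073 m/day.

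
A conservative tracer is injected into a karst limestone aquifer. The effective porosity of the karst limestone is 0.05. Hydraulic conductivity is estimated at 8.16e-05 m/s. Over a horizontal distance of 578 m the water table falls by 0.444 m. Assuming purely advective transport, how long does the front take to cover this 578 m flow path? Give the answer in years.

Convert K: 8.16e-05 m/s × 86400 = 7.050 m/day.
Hydraulic gradient i = Δh / L = 0.444 / 578 = 0.0007682.
Darcy flux q = K · i = 7.050 × 0.0007682 = 0.005416 m/day.
Seepage velocity v = q / n_e = 0.005416 / 0.05 = 0.1083 m/day.
Travel time t = L / v = 578 / 0.1083 = 5336 days = 14.61 years.

14.6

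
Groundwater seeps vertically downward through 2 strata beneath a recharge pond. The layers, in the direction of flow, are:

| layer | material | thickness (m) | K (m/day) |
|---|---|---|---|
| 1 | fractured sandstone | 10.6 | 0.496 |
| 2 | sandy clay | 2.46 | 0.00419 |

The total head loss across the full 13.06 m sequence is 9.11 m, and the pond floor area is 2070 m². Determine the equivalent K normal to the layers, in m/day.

Flow is perpendicular to layering, so the layers act in series and the equivalent K is the thickness-weighted harmonic mean.
Total thickness L = 10.6 + 2.46 = 13.06 m.
Σ(b_i/K_i) = 10.6/0.496 + 2.46/0.00419 = 608.5 d.
K_eq = L / Σ(b_i/K_i) = 13.06 / 608.5 = 0.02146 m/day.

0.0215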